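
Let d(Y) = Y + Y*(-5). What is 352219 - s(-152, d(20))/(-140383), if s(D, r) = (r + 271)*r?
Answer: 49445544597/140383 ≈ 3.5222e+5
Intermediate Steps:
d(Y) = -4*Y (d(Y) = Y - 5*Y = -4*Y)
s(D, r) = r*(271 + r) (s(D, r) = (271 + r)*r = r*(271 + r))
352219 - s(-152, d(20))/(-140383) = 352219 - (-4*20)*(271 - 4*20)/(-140383) = 352219 - (-80*(271 - 80))*(-1)/140383 = 352219 - (-80*191)*(-1)/140383 = 352219 - (-15280)*(-1)/140383 = 352219 - 1*15280/140383 = 352219 - 15280/140383 = 49445544597/140383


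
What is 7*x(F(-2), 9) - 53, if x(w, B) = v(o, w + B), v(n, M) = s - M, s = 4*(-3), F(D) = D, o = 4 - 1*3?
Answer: -186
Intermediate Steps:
o = 1 (o = 4 - 3 = 1)
s = -12
v(n, M) = -12 - M
x(w, B) = -12 - B - w (x(w, B) = -12 - (w + B) = -12 - (B + w) = -12 + (-B - w) = -12 - B - w)
7*x(F(-2), 9) - 53 = 7*(-12 - 1*9 - 1*(-2)) - 53 = 7*(-12 - 9 + 2) - 53 = 7*(-19) - 53 = -133 - 53 = -186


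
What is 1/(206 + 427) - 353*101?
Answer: -22568348/633 ≈ -35653.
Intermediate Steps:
1/(206 + 427) - 353*101 = 1/633 - 35653 = -22568348/633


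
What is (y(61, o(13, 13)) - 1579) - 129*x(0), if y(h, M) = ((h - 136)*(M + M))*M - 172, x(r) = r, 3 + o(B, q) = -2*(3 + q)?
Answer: -185501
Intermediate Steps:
o(B, q) = -9 - 2*q (o(B, q) = -3 - 2*(3 + q) = -3 + (-6 - 2*q) = -9 - 2*q)
y(h, M) = -172 + 2*M²*(-136 + h) (y(h, M) = ((-136 + h)*(2*M))*M - 172 = (2*M*(-136 + h))*M - 172 = 2*M²*(-136 + h) - 172 = -172 + 2*M²*(-136 + h))
(y(61, o(13, 13)) - 1579) - 129*x(0) = ((-172 - 272*(-9 - 2*13)² + 2*61*(-9 - 2*13)²) - 1579) - 129*0 = ((-172 - 272*(-9 - 26)² + 2*61*(-9 - 26)²) - 1579) + 0 = ((-172 - 272*(-35)² + 2*61*(-35)²) - 1579) + 0 = ((-172 - 272*1225 + 2*61*1225) - 1579) + 0 = ((-172 - 333200 + 149450) - 1579) + 0 = (-183922 - 1579) + 0 = -185501 + 0 = -185501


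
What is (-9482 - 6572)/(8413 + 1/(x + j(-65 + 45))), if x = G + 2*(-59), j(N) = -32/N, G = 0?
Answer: -9343428/4896361 ≈ -1.9082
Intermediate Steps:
x = -118 (x = 0 + 2*(-59) = 0 - 118 = -118)
(-9482 - 6572)/(8413 + 1/(x + j(-65 + 45))) = (-9482 - 6572)/(8413 + 1/(-118 - 32/(-65 + 45))) = -16054/(8413 + 1/(-118 - 32/(-20))) = -16054/(8413 + 1/(-118 - 32*(-1/20))) = -16054/(8413 + 1/(-118 + 8/5)) = -16054/(8413 + 1/(-582/5)) = -16054/(8413 - 5/582) = -16054/4896361/582 = -16054*582/4896361 = -9343428/4896361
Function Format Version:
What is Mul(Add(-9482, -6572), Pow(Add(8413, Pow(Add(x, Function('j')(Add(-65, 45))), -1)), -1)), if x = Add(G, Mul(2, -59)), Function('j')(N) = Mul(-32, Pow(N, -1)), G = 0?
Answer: Rational(-9343428, 4896361) ≈ -1.9082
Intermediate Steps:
x = -118 (x = Add(0, Mul(2, -59)) = Add(0, -118) = -118)
Mul(Add(-9482, -6572), Pow(Add(8413, Pow(Add(x, Function('j')(Add(-65, 45))), -1)), -1)) = Mul(Add(-9482, -6572), Pow(Add(8413, Pow(Add(-118, Mul(-32, Pow(Add(-65, 45), -1))), -1)), -1)) = Mul(-16054, Pow(Add(8413, Pow(Add(-118, Mul(-32, Pow(-20, -1))), -1)), -1)) = Mul(-16054, Pow(Add(8413, Pow(Add(-118, Mul(-32, Rational(-1, 20))), -1)), -1)) = Mul(-16054, Pow(Add(8413, Pow(Add(-118, Rational(8, 5)), -1)), -1)) = Mul(-16054, Pow(Add(8413, Pow(Rational(-582, 5), -1)), -1)) = Mul(-16054, Pow(Add(8413, Rational(-5, 582)), -1)) = Mul(-16054, Pow(Rational(4896361, 582), -1)) = Mul(-16054, Rational(582, 4896361)) = Rational(-9343428, 4896361)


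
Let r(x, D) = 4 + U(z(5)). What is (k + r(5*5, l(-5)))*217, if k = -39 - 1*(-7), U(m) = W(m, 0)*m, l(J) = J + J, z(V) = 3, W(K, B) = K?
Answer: -4123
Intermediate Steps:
l(J) = 2*J
U(m) = m² (U(m) = m*m = m²)
k = -32 (k = -39 + 7 = -32)
r(x, D) = 13 (r(x, D) = 4 + 3² = 4 + 9 = 13)
(k + r(5*5, l(-5)))*217 = (-32 + 13)*217 = -19*217 = -4123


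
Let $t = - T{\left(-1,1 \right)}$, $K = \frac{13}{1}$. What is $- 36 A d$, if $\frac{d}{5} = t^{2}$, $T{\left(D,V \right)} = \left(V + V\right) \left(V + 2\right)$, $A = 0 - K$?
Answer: $84240$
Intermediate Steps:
$K = 13$ ($K = 13 \cdot 1 = 13$)
$A = -13$ ($A = 0 - 13 = -13$)
$T{\left(D,V \right)} = 2 V \left(2 + V\right)$
$t = -6$ ($t = - 2 \cdot 1 \left(2 + 1\right) = - 2 \cdot 1 \cdot 3 = \left(-1\right) 6 = -6$)
$d = 180$ ($d = 5 \left(-6\right)^{2} = 5 \cdot 36 = 180$)
$- 36 A d = \left(-36\right) \left(-13\right) 180 = 468 \cdot 180 = 84240$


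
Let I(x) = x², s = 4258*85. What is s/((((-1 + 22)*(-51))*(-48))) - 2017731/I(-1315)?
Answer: 15356790853/2614588200 ≈ 5.8735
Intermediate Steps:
s = 361930
s/((((-1 + 22)*(-51))*(-48))) - 2017731/I(-1315) = 361930/((((-1 + 22)*(-51))*(-48))) - 2017731/((-1315)²) = 361930/(((21*(-51))*(-48))) - 2017731/1729225 = 361930/((-1071*(-48))) - 2017731*1/1729225 = 361930/51408 - 2017731/1729225 = 361930*(1/51408) - 2017731/1729225 = 10645/1512 - 2017731/1729225 = 15356790853/2614588200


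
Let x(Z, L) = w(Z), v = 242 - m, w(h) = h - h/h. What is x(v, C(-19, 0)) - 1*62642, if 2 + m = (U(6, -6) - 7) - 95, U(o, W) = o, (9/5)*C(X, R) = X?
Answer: -62303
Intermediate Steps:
C(X, R) = 5*X/9
m = -98 (m = -2 + ((6 - 7) - 95) = -2 + (-1 - 95) = -2 - 96 = -98)
w(h) = -1 + h (w(h) = h - 1*1 = h - 1 = -1 + h)
v = 340 (v = 242 - 1*(-98) = 242 + 98 = 340)
x(Z, L) = -1 + Z
x(v, C(-19, 0)) - 1*62642 = (-1 + 340) - 1*62642 = 339 - 62642 = -62303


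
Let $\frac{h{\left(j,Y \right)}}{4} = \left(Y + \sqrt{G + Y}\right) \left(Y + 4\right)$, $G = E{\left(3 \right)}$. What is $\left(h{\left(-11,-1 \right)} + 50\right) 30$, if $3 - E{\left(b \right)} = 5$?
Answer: $1140 + 360 i \sqrt{3} \approx 1140.0 + 623.54 i$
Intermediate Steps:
$E{\left(b \right)} = -2$ ($E{\left(b \right)} = 3 - 5 = -2$)
$G = -2$
$h{\left(j,Y \right)} = 4 \left(4 + Y\right) \left(Y + \sqrt{-2 + Y}\right)$ ($h{\left(j,Y \right)} = 4 \left(Y + \sqrt{-2 + Y}\right) \left(Y + 4\right) = 4 \left(Y + \sqrt{-2 + Y}\right) \left(4 + Y\right) = 4 \left(4 + Y\right) \left(Y + \sqrt{-2 + Y}\right)$)
$\left(h{\left(-11,-1 \right)} + 50\right) 30 = \left(\left(4 \left(-1\right)^{2} + 16 \left(-1\right) + 16 \sqrt{-2 - 1} + 4 \left(-1\right) \sqrt{-2 - 1}\right) + 50\right) 30 = \left(\left(4 \cdot 1 - 16 + 16 \sqrt{-3} + 4 \left(-1\right) \sqrt{-3}\right) + 50\right) 30 = \left(\left(4 - 16 + 16 i \sqrt{3} + 4 \left(-1\right) i \sqrt{3}\right) + 50\right) 30 = \left(\left(4 - 16 + 16 i \sqrt{3} - 4 i \sqrt{3}\right) + 50\right) 30 = \left(\left(-12 + 12 i \sqrt{3}\right) + 50\right) 30 = \left(38 + 12 i \sqrt{3}\right) 30 = 1140 + 360 i \sqrt{3}$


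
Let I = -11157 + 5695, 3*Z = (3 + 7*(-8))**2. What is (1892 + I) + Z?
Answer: -7901/3 ≈ -2633.7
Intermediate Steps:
Z = 2809/3 (Z = (3 + 7*(-8))**2/3 = (3 - 56)**2/3 = (1/3)*(-53)**2 = (1/3)*2809 = 2809/3 ≈ 936.33)
I = -5462
(1892 + I) + Z = (1892 - 5462) + 2809/3 = -3570 + 2809/3 = -7901/3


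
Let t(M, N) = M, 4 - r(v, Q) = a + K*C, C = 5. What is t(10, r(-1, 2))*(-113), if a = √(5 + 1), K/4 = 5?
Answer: -1130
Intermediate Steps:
K = 20 (K = 4*5 = 20)
a = √6 ≈ 2.4495
r(v, Q) = -96 - √6 (r(v, Q) = 4 - (√6 + 20*5) = 4 - (√6 + 100) = 4 - (100 + √6) = 4 + (-100 - √6) = -96 - √6)
t(10, r(-1, 2))*(-113) = 10*(-113) = -1130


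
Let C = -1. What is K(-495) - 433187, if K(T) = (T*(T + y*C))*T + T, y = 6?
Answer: -123191207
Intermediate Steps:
K(T) = T + T**2*(-6 + T) (K(T) = (T*(T + 6*(-1)))*T + T = (T*(T - 6))*T + T = (T*(-6 + T))*T + T = T**2*(-6 + T) + T = T + T**2*(-6 + T))
K(-495) - 433187 = -495*(1 + (-495)**2 - 6*(-495)) - 433187 = -495*(1 + 245025 + 2970) - 433187 = -495*247996 - 433187 = -122758020 - 433187 = -123191207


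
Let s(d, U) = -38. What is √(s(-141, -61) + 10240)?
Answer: √10202 ≈ 101.00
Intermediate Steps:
√(s(-141, -61) + 10240) = √(-38 + 10240) = √10202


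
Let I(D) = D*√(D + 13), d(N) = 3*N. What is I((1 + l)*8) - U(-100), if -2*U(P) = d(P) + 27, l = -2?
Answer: -273/2 - 8*√5 ≈ -154.39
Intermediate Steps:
U(P) = -27/2 - 3*P/2 (U(P) = -(3*P + 27)/2 = -(27 + 3*P)/2 = -27/2 - 3*P/2)
I(D) = D*√(13 + D)
I((1 + l)*8) - U(-100) = ((1 - 2)*8)*√(13 + (1 - 2)*8) - (-27/2 - 3/2*(-100)) = (-1*8)*√(13 - 1*8) - (-27/2 + 150) = -8*√(13 - 8) - 1*273/2 = -8*√5 - 273/2 = -273/2 - 8*√5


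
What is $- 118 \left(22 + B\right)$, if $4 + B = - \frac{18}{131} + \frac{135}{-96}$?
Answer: $- \frac{4070115}{2096} \approx -1941.8$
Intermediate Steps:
$B = - \frac{23239}{4192}$ ($B = -4 + \left(- \frac{18}{131} + \frac{135}{-96}\right) = -4 + \left(\left(-18\right) \frac{1}{131} + 135 \left(- \frac{1}{96}\right)\right) = -4 - \frac{6471}{4192} = - \frac{23239}{4192} \approx -5.5437$)
$- 118 \left(22 + B\right) = - 118 \left(22 - \frac{23239}{4192}\right) = \left(-118\right) \frac{68985}{4192} = - \frac{4070115}{2096}$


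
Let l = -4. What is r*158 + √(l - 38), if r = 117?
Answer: 18486 + I*√42 ≈ 18486.0 + 6.4807*I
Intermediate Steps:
r*158 + √(l - 38) = 117*158 + √(-4 - 38) = 18486 + √(-42) = 18486 + I*√42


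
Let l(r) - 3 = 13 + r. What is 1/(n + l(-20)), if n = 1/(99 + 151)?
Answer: -250/999 ≈ -0.25025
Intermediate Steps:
l(r) = 16 + r (l(r) = 3 + (13 + r) = 16 + r)
n = 1/250 ≈ 0.0040000
1/(n + l(-20)) = 1/(1/250 + (16 - 20)) = 1/(1/250 - 4) = 1/(-999/250) = -250/999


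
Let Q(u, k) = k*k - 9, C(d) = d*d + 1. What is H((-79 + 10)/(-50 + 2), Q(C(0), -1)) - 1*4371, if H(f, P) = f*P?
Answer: -8765/2 ≈ -4382.5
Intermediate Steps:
C(d) = 1 + d**2 (C(d) = d**2 + 1 = 1 + d**2)
Q(u, k) = -9 + k**2 (Q(u, k) = k**2 - 9 = -9 + k**2)
H(f, P) = P*f
H((-79 + 10)/(-50 + 2), Q(C(0), -1)) - 1*4371 = (-9 + (-1)**2)*((-79 + 10)/(-50 + 2)) - 1*4371 = (-9 + 1)*(-69/(-48)) - 4371 = -(-552)*(-1)/48 - 4371 = -8*23/16 - 4371 = -23/2 - 4371 = -8765/2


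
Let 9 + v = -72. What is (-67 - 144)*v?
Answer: 17091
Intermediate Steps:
v = -81 (v = -9 - 72 = -81)
(-67 - 144)*v = (-67 - 144)*(-81) = -211*(-81) = 17091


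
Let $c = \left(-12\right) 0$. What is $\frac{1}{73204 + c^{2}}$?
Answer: $\frac{1}{73204} \approx 1.366 \cdot 10^{-5}$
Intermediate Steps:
$c = 0$
$\frac{1}{73204 + c^{2}} = \frac{1}{73204 + 0^{2}} = \frac{1}{73204 + 0} = \frac{1}{73204}$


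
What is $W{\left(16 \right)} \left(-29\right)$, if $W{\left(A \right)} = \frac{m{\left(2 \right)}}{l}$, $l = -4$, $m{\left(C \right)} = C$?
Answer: $\frac{29}{2} \approx 14.5$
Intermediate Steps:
$W{\left(A \right)} = - \frac{1}{2}$ ($W{\left(A \right)} = \frac{2}{-4} = 2 \left(- \frac{1}{4}\right) = - \frac{1}{2}$)
$W{\left(16 \right)} \left(-29\right) = \left(- \frac{1}{2}\right) \left(-29\right) = \frac{29}{2}$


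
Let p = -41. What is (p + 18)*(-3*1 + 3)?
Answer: 0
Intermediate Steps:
(p + 18)*(-3*1 + 3) = (-41 + 18)*(-3*1 + 3) = -23*(-3 + 3) = -23*0 = 0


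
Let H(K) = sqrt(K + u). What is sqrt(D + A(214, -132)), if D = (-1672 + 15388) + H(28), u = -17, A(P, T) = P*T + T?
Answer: sqrt(-14664 + sqrt(11)) ≈ 121.08*I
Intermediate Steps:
A(P, T) = T + P*T
H(K) = sqrt(-17 + K) (H(K) = sqrt(K - 17) = sqrt(-17 + K))
D = 13716 + sqrt(11) (D = (-1672 + 15388) + sqrt(-17 + 28) = 13716 + sqrt(11) ≈ 13719.)
sqrt(D + A(214, -132)) = sqrt((13716 + sqrt(11)) - 132*(1 + 214)) = sqrt((13716 + sqrt(11)) - 132*215) = sqrt((13716 + sqrt(11)) - 28380) = sqrt(-14664 + sqrt(11))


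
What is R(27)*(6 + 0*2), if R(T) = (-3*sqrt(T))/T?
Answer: -2*sqrt(3) ≈ -3.4641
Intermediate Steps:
R(T) = -3/sqrt(T)
R(27)*(6 + 0*2) = (-sqrt(3)/3)*(6 + 0*2) = (-sqrt(3)/3)*(6 + 0) = -sqrt(3)/3*6 = -2*sqrt(3)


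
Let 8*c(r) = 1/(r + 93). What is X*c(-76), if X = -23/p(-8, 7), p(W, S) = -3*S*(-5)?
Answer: -23/14280 ≈ -0.0016106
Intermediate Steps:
c(r) = 1/(8*(93 + r)) (c(r) = 1/(8*(r + 93)) = 1/(8*(93 + r)))
p(W, S) = 15*S
X = -23/105 (X = -23/(15*7) = -23/105 ≈ -0.21905)
X*c(-76) = -23/(840*(93 - 76)) = -23/(840*17) = -23/105*1/136 = -23/14280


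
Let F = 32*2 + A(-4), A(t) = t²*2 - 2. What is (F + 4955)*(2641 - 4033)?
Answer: -7028208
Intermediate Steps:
A(t) = -2 + 2*t² (A(t) = 2*t² - 2 = -2 + 2*t²)
F = 94 (F = 32*2 + (-2 + 2*(-4)²) = 64 + (-2 + 2*16) = 64 + (-2 + 32) = 64 + 30 = 94)
(F + 4955)*(2641 - 4033) = (94 + 4955)*(2641 - 4033) = 5049*(-1392) = -7028208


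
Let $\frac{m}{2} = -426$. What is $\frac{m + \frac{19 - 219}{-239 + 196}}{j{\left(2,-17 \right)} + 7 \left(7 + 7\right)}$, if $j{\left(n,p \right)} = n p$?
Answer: $- \frac{9109}{688} \approx -13.24$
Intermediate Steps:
$m = -852$ ($m = 2 \left(-426\right) = -852$)
$\frac{m + \frac{19 - 219}{-239 + 196}}{j{\left(2,-17 \right)} + 7 \left(7 + 7\right)} = \frac{-852 + \frac{19 - 219}{-239 + 196}}{2 \left(-17\right) + 7 \left(7 + 7\right)} = \frac{-852 - \frac{200}{-43}}{-34 + 7 \cdot 14} = \frac{-852 - - \frac{200}{43}}{-34 + 98} = \frac{-852 + \frac{200}{43}}{64} = \left(- \frac{36436}{43}\right) \frac{1}{64} = - \frac{9109}{688}$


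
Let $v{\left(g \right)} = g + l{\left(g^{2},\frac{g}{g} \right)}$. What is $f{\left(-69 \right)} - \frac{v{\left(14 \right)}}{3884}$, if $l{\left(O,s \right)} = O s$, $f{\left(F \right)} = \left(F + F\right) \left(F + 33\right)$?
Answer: $\frac{9647751}{1942} \approx 4967.9$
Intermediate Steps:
$f{\left(F \right)} = 2 F \left(33 + F\right)$
$v{\left(g \right)} = g + g^{2}$ ($v{\left(g \right)} = g + g^{2} \frac{g}{g} = g + g^{2} \cdot 1 = g + g^{2}$)
$f{\left(-69 \right)} - \frac{v{\left(14 \right)}}{3884} = 2 \left(-69\right) \left(33 - 69\right) - \frac{14 \left(1 + 14\right)}{3884} = 2 \left(-69\right) \left(-36\right) - 14 \cdot 15 \cdot \frac{1}{3884} = 4968 - 210 \cdot \frac{1}{3884} = 4968 - \frac{105}{1942} = \frac{9647751}{1942}$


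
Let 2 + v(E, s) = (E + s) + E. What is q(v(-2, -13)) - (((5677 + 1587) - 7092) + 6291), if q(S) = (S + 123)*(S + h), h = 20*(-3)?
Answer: -14679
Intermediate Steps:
v(E, s) = -2 + s + 2*E (v(E, s) = -2 + ((E + s) + E) = -2 + (s + 2*E) = -2 + s + 2*E)
h = -60
q(S) = (-60 + S)*(123 + S) (q(S) = (S + 123)*(S - 60) = (123 + S)*(-60 + S) = (-60 + S)*(123 + S))
q(v(-2, -13)) - (((5677 + 1587) - 7092) + 6291) = (-7380 + (-2 - 13 + 2*(-2))**2 + 63*(-2 - 13 + 2*(-2))) - (((5677 + 1587) - 7092) + 6291) = (-7380 + (-2 - 13 - 4)**2 + 63*(-2 - 13 - 4)) - ((7264 - 7092) + 6291) = (-7380 + (-19)**2 + 63*(-19)) - (172 + 6291) = (-7380 + 361 - 1197) - 1*6463 = -8216 - 6463 = -14679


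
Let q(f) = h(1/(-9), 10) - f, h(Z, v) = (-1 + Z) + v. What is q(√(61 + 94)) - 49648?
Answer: -446752/9 - √155 ≈ -49652.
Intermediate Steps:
h(Z, v) = -1 + Z + v
q(f) = 80/9 - f (q(f) = (-1 + 1/(-9) + 10) - f = (-1 - ⅑ + 10) - f = 80/9 - f)
q(√(61 + 94)) - 49648 = (80/9 - √(61 + 94)) - 49648 = (80/9 - √155) - 49648 = -446752/9 - √155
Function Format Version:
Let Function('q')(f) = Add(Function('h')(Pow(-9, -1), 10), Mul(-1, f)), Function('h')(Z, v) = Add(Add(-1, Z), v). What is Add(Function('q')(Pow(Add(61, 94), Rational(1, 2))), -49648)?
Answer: Add(Rational(-446752, 9), Mul(-1, Pow(155, Rational(1, 2)))) ≈ -49652.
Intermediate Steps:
Function('h')(Z, v) = Add(-1, Z, v)
Function('q')(f) = Add(Rational(80, 9), Mul(-1, f)) (Function('q')(f) = Add(Add(-1, Pow(-9, -1), 10), Mul(-1, f)) = Add(Add(-1, Rational(-1, 9), 10), Mul(-1, f)) = Add(Rational(80, 9), Mul(-1, f)))
Add(Function('q')(Pow(Add(61, 94), Rational(1, 2))), -49648) = Add(Add(Rational(80, 9), Mul(-1, Pow(Add(61, 94), Rational(1, 2)))), -49648) = Add(Add(Rational(80, 9), Mul(-1, Pow(155, Rational(1, 2)))), -49648) = Add(Rational(-446752, 9), Mul(-1, Pow(155, Rational(1, 2))))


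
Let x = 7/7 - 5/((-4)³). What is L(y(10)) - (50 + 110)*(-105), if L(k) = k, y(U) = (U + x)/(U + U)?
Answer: 21504709/1280 ≈ 16801.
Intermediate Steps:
x = 69/64 (x = 7*(⅐) - 5/(-64) = 1 - 5*(-1/64) = 1 + 5/64 = 69/64 ≈ 1.0781)
y(U) = (69/64 + U)/(2*U) (y(U) = (U + 69/64)/(U + U) = (69/64 + U)/((2*U)) = (69/64 + U)*(1/(2*U)) = (69/64 + U)/(2*U))
L(y(10)) - (50 + 110)*(-105) = (1/128)*(69 + 64*10)/10 - (50 + 110)*(-105) = (1/128)*(⅒)*(69 + 640) - 160*(-105) = (1/128)*(⅒)*709 - 1*(-16800) = 709/1280 + 16800 = 21504709/1280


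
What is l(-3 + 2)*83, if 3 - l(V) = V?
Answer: 332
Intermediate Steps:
l(V) = 3 - V
l(-3 + 2)*83 = (3 - (-3 + 2))*83 = (3 - 1*(-1))*83 = (3 + 1)*83 = 4*83 = 332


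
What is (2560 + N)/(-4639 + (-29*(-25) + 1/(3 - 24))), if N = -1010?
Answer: -6510/16439 ≈ -0.39601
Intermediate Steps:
(2560 + N)/(-4639 + (-29*(-25) + 1/(3 - 24))) = (2560 - 1010)/(-4639 + (-29*(-25) + 1/(3 - 24))) = 1550/(-4639 + (725 + 1/(-21))) = 1550/(-4639 + (725 - 1/21)) = 1550/(-4639 + 15224/21) = 1550/(-82195/21) = 1550*(-21/82195) = -6510/16439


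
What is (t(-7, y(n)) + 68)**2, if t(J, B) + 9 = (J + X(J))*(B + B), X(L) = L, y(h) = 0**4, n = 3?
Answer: 3481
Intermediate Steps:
y(h) = 0
t(J, B) = -9 + 4*B*J (t(J, B) = -9 + (J + J)*(B + B) = -9 + (2*J)*(2*B) = -9 + 4*B*J)
(t(-7, y(n)) + 68)**2 = ((-9 + 4*0*(-7)) + 68)**2 = ((-9 + 0) + 68)**2 = (-9 + 68)**2 = 59**2 = 3481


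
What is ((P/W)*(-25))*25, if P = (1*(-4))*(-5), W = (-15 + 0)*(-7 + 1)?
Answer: -1250/9 ≈ -138.89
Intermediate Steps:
W = 90 (W = -15*(-6) = 90)
P = 20 (P = -4*(-5) = 20)
((P/W)*(-25))*25 = ((20/90)*(-25))*25 = ((20*(1/90))*(-25))*25 = ((2/9)*(-25))*25 = -50/9*25 = -1250/9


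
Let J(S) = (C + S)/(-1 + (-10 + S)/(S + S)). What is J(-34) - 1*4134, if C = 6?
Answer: -12164/3 ≈ -4054.7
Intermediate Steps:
J(S) = (6 + S)/(-1 + (-10 + S)/(2*S)) (J(S) = (6 + S)/(-1 + (-10 + S)/(S + S)) = (6 + S)/(-1 + (-10 + S)/((2*S))) = (6 + S)/(-1 + (-10 + S)*(1/(2*S))) = (6 + S)/(-1 + (-10 + S)/(2*S)))
J(-34) - 1*4134 = -2*(-34)*(6 - 34)/(10 - 34) - 1*4134 = -2*(-34)*(-28)/(-24) - 4134 = -2*(-34)*(-1/24)*(-28) - 4134 = 238/3 - 4134 = -12164/3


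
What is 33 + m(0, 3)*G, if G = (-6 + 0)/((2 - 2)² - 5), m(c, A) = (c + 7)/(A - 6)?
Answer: 151/5 ≈ 30.200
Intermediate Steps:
m(c, A) = (7 + c)/(-6 + A)
G = 6/5 (G = -6/(0² - 5) = -6/(0 - 5) = -6/(-5) = -6*(-⅕) = 6/5 ≈ 1.2000)
33 + m(0, 3)*G = 33 + ((7 + 0)/(-6 + 3))*(6/5) = 33 + (7/(-3))*(6/5) = 33 - ⅓*7*(6/5) = 33 - 7/3*6/5 = 33 - 14/5 = 151/5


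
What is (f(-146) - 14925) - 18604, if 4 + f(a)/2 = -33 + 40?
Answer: -33523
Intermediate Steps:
f(a) = 6 (f(a) = -8 + 2*(-33 + 40) = -8 + 2*7 = -8 + 14 = 6)
(f(-146) - 14925) - 18604 = (6 - 14925) - 18604 = -14919 - 18604 = -33523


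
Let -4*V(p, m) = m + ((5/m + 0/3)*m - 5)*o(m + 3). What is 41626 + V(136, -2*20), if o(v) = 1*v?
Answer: 41636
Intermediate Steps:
o(v) = v
V(p, m) = -m/4 (V(p, m) = -(m + ((5/m + 0/3)*m - 5)*(m + 3))/4 = -(m + ((5/m + 0*(⅓))*m - 5)*(3 + m))/4 = -(m + ((5/m + 0)*m - 5)*(3 + m))/4 = -(m + ((5/m)*m - 5)*(3 + m))/4 = -(m + (5 - 5)*(3 + m))/4 = -(m + 0*(3 + m))/4 = -(m + 0)/4 = -m/4)
41626 + V(136, -2*20) = 41626 - (-1)*20/2 = 41626 - ¼*(-40) = 41626 + 10 = 41636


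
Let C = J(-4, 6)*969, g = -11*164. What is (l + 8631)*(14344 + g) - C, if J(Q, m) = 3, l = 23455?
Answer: 402355533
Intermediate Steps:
g = -1804
C = 2907 (C = 3*969 = 2907)
(l + 8631)*(14344 + g) - C = (23455 + 8631)*(14344 - 1804) - 1*2907 = 32086*12540 - 2907 = 402358440 - 2907 = 402355533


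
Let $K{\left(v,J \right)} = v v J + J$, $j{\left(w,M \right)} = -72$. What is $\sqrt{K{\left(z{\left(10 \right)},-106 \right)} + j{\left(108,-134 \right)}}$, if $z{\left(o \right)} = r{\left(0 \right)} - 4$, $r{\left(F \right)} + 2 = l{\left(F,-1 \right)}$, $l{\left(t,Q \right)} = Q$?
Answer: $2 i \sqrt{1343} \approx 73.294 i$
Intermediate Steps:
$r{\left(F \right)} = -3$ ($r{\left(F \right)} = -2 - 1 = -3$)
$z{\left(o \right)} = -7$ ($z{\left(o \right)} = -3 - 4 = -7$)
$K{\left(v,J \right)} = J + J v^{2}$ ($K{\left(v,J \right)} = v^{2} J + J = J v^{2} + J = J + J v^{2}$)
$\sqrt{K{\left(z{\left(10 \right)},-106 \right)} + j{\left(108,-134 \right)}} = \sqrt{- 106 \left(1 + \left(-7\right)^{2}\right) - 72} = \sqrt{- 106 \left(1 + 49\right) - 72} = \sqrt{\left(-106\right) 50 - 72} = \sqrt{-5300 - 72} = \sqrt{-5372} = 2 i \sqrt{1343}$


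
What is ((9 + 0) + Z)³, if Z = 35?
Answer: 85184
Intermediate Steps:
((9 + 0) + Z)³ = ((9 + 0) + 35)³ = (9 + 35)³ = 44³ = 85184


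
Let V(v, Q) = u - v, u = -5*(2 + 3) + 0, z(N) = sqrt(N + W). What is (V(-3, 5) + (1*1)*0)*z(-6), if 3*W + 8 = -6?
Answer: -88*I*sqrt(6)/3 ≈ -71.852*I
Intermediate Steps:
W = -14/3 (W = -8/3 + (1/3)*(-6) = -8/3 - 2 = -14/3 ≈ -4.6667)
z(N) = sqrt(-14/3 + N) (z(N) = sqrt(N - 14/3) = sqrt(-14/3 + N))
u = -25 (u = -5*5 + 0 = -25 + 0 = -25)
V(v, Q) = -25 - v
(V(-3, 5) + (1*1)*0)*z(-6) = ((-25 - 1*(-3)) + (1*1)*0)*(sqrt(-42 + 9*(-6))/3) = ((-25 + 3) + 1*0)*(sqrt(-42 - 54)/3) = (-22 + 0)*(sqrt(-96)/3) = -22*4*I*sqrt(6)/3 = -88*I*sqrt(6)/3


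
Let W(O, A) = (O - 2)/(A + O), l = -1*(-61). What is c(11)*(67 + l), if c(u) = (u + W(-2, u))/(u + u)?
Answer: 6080/99 ≈ 61.414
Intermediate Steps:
l = 61
W(O, A) = (-2 + O)/(A + O)
c(u) = (u - 4/(-2 + u))/(2*u) (c(u) = (u + (-2 - 2)/(u - 2))/(u + u) = (u - 4/(-2 + u))/((2*u)) = (u - 4/(-2 + u))*(1/(2*u)) = (u - 4/(-2 + u))/(2*u))
c(11)*(67 + l) = ((½)*(-4 + 11*(-2 + 11))/(11*(-2 + 11)))*(67 + 61) = ((½)*(1/11)*(-4 + 11*9)/9)*128 = ((½)*(1/11)*(⅑)*(-4 + 99))*128 = ((½)*(1/11)*(⅑)*95)*128 = (95/198)*128 = 6080/99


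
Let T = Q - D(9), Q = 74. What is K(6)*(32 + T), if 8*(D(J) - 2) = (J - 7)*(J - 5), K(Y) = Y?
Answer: 618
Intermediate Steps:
D(J) = 2 + (-7 + J)*(-5 + J)/8 (D(J) = 2 + ((J - 7)*(J - 5))/8 = 2 + ((-7 + J)*(-5 + J))/8 = 2 + (-7 + J)*(-5 + J)/8)
T = 71 (T = 74 - (51/8 - 3/2*9 + (1/8)*9**2) = 74 - (51/8 - 27/2 + (1/8)*81) = 74 - (51/8 - 27/2 + 81/8) = 74 - 1*3 = 74 - 3 = 71)
K(6)*(32 + T) = 6*(32 + 71) = 6*103 = 618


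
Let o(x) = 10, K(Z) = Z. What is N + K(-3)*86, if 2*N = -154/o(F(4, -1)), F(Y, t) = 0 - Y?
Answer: -2657/10 ≈ -265.70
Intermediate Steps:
F(Y, t) = -Y
N = -77/10 (N = (-154/10)/2 = (-154*⅒)/2 = (½)*(-77/5) = -77/10 ≈ -7.7000)
N + K(-3)*86 = -77/10 - 3*86 = -77/10 - 258 = -2657/10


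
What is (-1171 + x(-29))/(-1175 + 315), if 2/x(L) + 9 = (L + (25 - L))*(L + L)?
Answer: 1708491/1254740 ≈ 1.3616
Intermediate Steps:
x(L) = 2/(-9 + 50*L) (x(L) = 2/(-9 + (L + (25 - L))*(L + L)) = 2/(-9 + 25*(2*L)) = 2/(-9 + 50*L))
(-1171 + x(-29))/(-1175 + 315) = (-1171 + 2/(-9 + 50*(-29)))/(-1175 + 315) = (-1171 + 2/(-9 - 1450))/(-860) = (-1171 + 2/(-1459))*(-1/860) = (-1171 + 2*(-1/1459))*(-1/860) = (-1171 - 2/1459)*(-1/860) = -1708491/1459*(-1/860) = 1708491/1254740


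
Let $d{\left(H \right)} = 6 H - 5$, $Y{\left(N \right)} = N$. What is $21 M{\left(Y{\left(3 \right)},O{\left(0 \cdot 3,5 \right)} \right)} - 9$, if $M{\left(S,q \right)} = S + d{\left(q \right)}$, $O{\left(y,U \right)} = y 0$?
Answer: $-51$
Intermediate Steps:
$d{\left(H \right)} = -5 + 6 H$
$O{\left(y,U \right)} = 0$
$M{\left(S,q \right)} = -5 + S + 6 q$ ($M{\left(S,q \right)} = S + \left(-5 + 6 q\right) = -5 + S + 6 q$)
$21 M{\left(Y{\left(3 \right)},O{\left(0 \cdot 3,5 \right)} \right)} - 9 = 21 \left(-5 + 3 + 6 \cdot 0\right) - 9 = 21 \left(-5 + 3 + 0\right) - 9 = 21 \left(-2\right) - 9 = -42 - 9 = -51$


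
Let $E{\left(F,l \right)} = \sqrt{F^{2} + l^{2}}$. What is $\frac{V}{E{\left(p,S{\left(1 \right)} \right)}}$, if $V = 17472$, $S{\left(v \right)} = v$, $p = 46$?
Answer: $\frac{17472 \sqrt{2117}}{2117} \approx 379.74$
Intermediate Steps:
$\frac{V}{E{\left(p,S{\left(1 \right)} \right)}} = \frac{17472}{\sqrt{46^{2} + 1^{2}}} = \frac{17472}{\sqrt{2116 + 1}} = \frac{17472}{\sqrt{2117}} = 17472 \frac{\sqrt{2117}}{2117} = \frac{17472 \sqrt{2117}}{2117}$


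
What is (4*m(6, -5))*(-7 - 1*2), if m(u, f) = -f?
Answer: -180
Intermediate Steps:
(4*m(6, -5))*(-7 - 1*2) = (4*(-1*(-5)))*(-7 - 1*2) = (4*5)*(-7 - 2) = 20*(-9) = -180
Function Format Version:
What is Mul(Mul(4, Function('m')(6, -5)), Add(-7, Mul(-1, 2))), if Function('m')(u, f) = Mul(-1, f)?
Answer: -180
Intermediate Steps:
Mul(Mul(4, Function('m')(6, -5)), Add(-7, Mul(-1, 2))) = Mul(Mul(4, Mul(-1, -5)), Add(-7, Mul(-1, 2))) = Mul(Mul(4, 5), Add(-7, -2)) = Mul(20, -9) = -180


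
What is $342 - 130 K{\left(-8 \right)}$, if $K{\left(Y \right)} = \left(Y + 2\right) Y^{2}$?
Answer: $50262$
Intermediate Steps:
$K{\left(Y \right)} = Y^{2} \left(2 + Y\right)$ ($K{\left(Y \right)} = \left(2 + Y\right) Y^{2} = Y^{2} \left(2 + Y\right)$)
$342 - 130 K{\left(-8 \right)} = 342 - 130 \left(-8\right)^{2} \left(2 - 8\right) = 342 - 130 \cdot 64 \left(-6\right) = 342 - -49920 = 342 + 49920 = 50262$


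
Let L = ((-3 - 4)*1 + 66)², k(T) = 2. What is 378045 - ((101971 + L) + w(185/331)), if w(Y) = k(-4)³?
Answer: 272585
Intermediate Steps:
L = 3481 (L = (-7*1 + 66)² = (-7 + 66)² = 59² = 3481)
w(Y) = 8 (w(Y) = 2³ = 8)
378045 - ((101971 + L) + w(185/331)) = 378045 - ((101971 + 3481) + 8) = 378045 - (105452 + 8) = 378045 - 1*105460 = 378045 - 105460 = 272585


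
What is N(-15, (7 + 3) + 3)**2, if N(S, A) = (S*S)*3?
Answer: 455625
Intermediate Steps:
N(S, A) = 3*S**2 (N(S, A) = S**2*3 = 3*S**2)
N(-15, (7 + 3) + 3)**2 = (3*(-15)**2)**2 = (3*225)**2 = 675**2 = 455625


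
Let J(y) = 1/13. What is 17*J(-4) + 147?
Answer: 1928/13 ≈ 148.31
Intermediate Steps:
J(y) = 1/13
17*J(-4) + 147 = 17*(1/13) + 147 = 17/13 + 147 = 1928/13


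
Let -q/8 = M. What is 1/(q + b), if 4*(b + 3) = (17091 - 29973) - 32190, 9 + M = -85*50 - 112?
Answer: 1/23697 ≈ 4.2199e-5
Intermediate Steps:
M = -4371 (M = -9 + (-85*50 - 112) = -9 + (-4250 - 112) = -9 - 4362 = -4371)
q = 34968 (q = -8*(-4371) = 34968)
b = -11271 (b = -3 + ((17091 - 29973) - 32190)/4 = -3 + (-12882 - 32190)/4 = -3 + (1/4)*(-45072) = -3 - 11268 = -11271)
1/(q + b) = 1/(34968 - 11271) = 1/23697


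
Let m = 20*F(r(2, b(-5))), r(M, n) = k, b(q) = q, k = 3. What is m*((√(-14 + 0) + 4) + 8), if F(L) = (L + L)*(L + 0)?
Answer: 4320 + 360*I*√14 ≈ 4320.0 + 1347.0*I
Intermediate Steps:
r(M, n) = 3
F(L) = 2*L² (F(L) = (2*L)*L = 2*L²)
m = 360 (m = 20*(2*3²) = 20*(2*9) = 20*18 = 360)
m*((√(-14 + 0) + 4) + 8) = 360*((√(-14 + 0) + 4) + 8) = 360*((√(-14) + 4) + 8) = 360*((I*√14 + 4) + 8) = 360*((4 + I*√14) + 8) = 360*(12 + I*√14) = 4320 + 360*I*√14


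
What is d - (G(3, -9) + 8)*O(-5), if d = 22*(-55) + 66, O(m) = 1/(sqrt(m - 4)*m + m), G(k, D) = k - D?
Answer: -5718/5 - 6*I/5 ≈ -1143.6 - 1.2*I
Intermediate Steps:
O(m) = 1/(m + m*sqrt(-4 + m)) (O(m) = 1/(sqrt(-4 + m)*m + m) = 1/(m*sqrt(-4 + m) + m) = 1/(m + m*sqrt(-4 + m)))
d = -1144 (d = -1210 + 66 = -1144)
d - (G(3, -9) + 8)*O(-5) = -1144 - ((3 - 1*(-9)) + 8)*1/((-5)*(1 + sqrt(-4 - 5))) = -1144 - ((3 + 9) + 8)*(-1/(5*(1 + sqrt(-9)))) = -1144 - (12 + 8)*(-(1 - 3*I)/10/5) = -1144 - 20*(-(1 - 3*I)/50) = -1144 - (-2)*(1 - 3*I)/5 = -1144 + 2*(1 - 3*I)/5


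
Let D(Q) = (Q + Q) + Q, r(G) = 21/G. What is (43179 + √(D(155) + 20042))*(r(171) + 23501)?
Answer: 19280344652/19 + 1339564*√20507/57 ≈ 1.0181e+9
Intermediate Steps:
D(Q) = 3*Q (D(Q) = 2*Q + Q = 3*Q)
(43179 + √(D(155) + 20042))*(r(171) + 23501) = (43179 + √(3*155 + 20042))*(21/171 + 23501) = (43179 + √(465 + 20042))*(21*(1/171) + 23501) = (43179 + √20507)*(7/57 + 23501) = (43179 + √20507)*(1339564/57) = 19280344652/19 + 1339564*√20507/57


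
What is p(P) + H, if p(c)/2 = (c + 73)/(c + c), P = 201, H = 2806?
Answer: 564280/201 ≈ 2807.4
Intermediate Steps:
p(c) = (73 + c)/c (p(c) = 2*((c + 73)/(c + c)) = 2*((73 + c)/((2*c))) = 2*((73 + c)*(1/(2*c))) = 2*((73 + c)/(2*c)) = (73 + c)/c)
p(P) + H = (73 + 201)/201 + 2806 = (1/201)*274 + 2806 = 274/201 + 2806 = 564280/201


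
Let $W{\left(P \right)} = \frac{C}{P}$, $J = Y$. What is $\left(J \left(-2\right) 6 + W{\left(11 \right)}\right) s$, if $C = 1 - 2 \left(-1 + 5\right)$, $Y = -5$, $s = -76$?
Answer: $- \frac{49628}{11} \approx -4511.6$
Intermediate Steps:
$J = -5$
$C = -7$ ($C = 1 - 8 = -7$)
$W{\left(P \right)} = - \frac{7}{P}$
$\left(J \left(-2\right) 6 + W{\left(11 \right)}\right) s = \left(\left(-5\right) \left(-2\right) 6 - \frac{7}{11}\right) \left(-76\right) = \left(10 \cdot 6 - \frac{7}{11}\right) \left(-76\right) = \left(60 - \frac{7}{11}\right) \left(-76\right) = \frac{653}{11} \left(-76\right) = - \frac{49628}{11}$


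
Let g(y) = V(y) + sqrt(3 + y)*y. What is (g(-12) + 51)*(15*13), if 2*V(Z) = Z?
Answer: 8775 - 7020*I ≈ 8775.0 - 7020.0*I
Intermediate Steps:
V(Z) = Z/2
g(y) = y/2 + y*sqrt(3 + y) (g(y) = y/2 + sqrt(3 + y)*y = y/2 + y*sqrt(3 + y))
(g(-12) + 51)*(15*13) = (-12*(1/2 + sqrt(3 - 12)) + 51)*(15*13) = (-12*(1/2 + sqrt(-9)) + 51)*195 = (-12*(1/2 + 3*I) + 51)*195 = ((-6 - 36*I) + 51)*195 = (45 - 36*I)*195 = 8775 - 7020*I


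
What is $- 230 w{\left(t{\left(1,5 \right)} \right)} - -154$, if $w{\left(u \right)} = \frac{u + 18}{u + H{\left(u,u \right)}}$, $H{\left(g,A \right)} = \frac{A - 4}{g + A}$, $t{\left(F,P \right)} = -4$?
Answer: $\frac{3682}{3} \approx 1227.3$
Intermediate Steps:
$H{\left(g,A \right)} = \frac{-4 + A}{A + g}$
$w{\left(u \right)} = \frac{18 + u}{u + \frac{-4 + u}{2 u}}$ ($w{\left(u \right)} = \frac{u + 18}{u + \frac{-4 + u}{u + u}} = \frac{18 + u}{u + \frac{-4 + u}{2 u}}$)
$- 230 w{\left(t{\left(1,5 \right)} \right)} - -154 = - 230 \cdot 2 \left(-4\right) \frac{1}{-4 - 4 + 2 \left(-4\right)^{2}} \left(18 - 4\right) - -154 = - 230 \cdot 2 \left(-4\right) \frac{1}{-4 - 4 + 2 \cdot 16} \cdot 14 + 154 = - 230 \cdot 2 \left(-4\right) \frac{1}{-4 - 4 + 32} \cdot 14 + 154 = - 230 \cdot 2 \left(-4\right) \frac{1}{24} \cdot 14 + 154 = \left(-230\right) \left(- \frac{14}{3}\right) + 154 = \frac{3220}{3} + 154 = \frac{3682}{3}$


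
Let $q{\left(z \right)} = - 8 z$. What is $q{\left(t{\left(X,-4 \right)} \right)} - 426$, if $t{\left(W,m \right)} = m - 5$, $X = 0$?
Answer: $-354$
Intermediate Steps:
$t{\left(W,m \right)} = -5 + m$
$q{\left(t{\left(X,-4 \right)} \right)} - 426 = - 8 \left(-5 - 4\right) - 426 = \left(-8\right) \left(-9\right) - 426 = 72 - 426 = -354$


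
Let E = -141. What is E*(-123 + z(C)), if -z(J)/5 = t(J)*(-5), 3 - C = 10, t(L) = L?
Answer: 42018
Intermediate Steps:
C = -7 (C = 3 - 1*10 = 3 - 10 = -7)
z(J) = 25*J (z(J) = -5*J*(-5) = -(-25)*J = 25*J)
E*(-123 + z(C)) = -141*(-123 + 25*(-7)) = -141*(-123 - 175) = -141*(-298) = 42018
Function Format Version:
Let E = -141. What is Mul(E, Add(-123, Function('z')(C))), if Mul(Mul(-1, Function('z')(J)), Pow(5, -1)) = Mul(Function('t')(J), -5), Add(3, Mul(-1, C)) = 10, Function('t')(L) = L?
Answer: 42018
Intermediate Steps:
C = -7 (C = Add(3, Mul(-1, 10)) = Add(3, -10) = -7)
Function('z')(J) = Mul(25, J) (Function('z')(J) = Mul(-5, Mul(J, -5)) = Mul(-5, Mul(-5, J)) = Mul(25, J))
Mul(E, Add(-123, Function('z')(C))) = Mul(-141, Add(-123, Mul(25, -7))) = Mul(-141, Add(-123, -175)) = Mul(-141, -298) = 42018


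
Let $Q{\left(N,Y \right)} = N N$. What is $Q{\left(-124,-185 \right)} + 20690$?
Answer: $36066$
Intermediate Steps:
$Q{\left(N,Y \right)} = N^{2}$
$Q{\left(-124,-185 \right)} + 20690 = \left(-124\right)^{2} + 20690 = 15376 + 20690 = 36066$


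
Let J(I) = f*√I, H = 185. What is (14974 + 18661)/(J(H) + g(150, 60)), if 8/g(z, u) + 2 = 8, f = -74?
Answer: -100905/2279381 - 11200455*√185/4558762 ≈ -33.462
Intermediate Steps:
g(z, u) = 4/3 (g(z, u) = 8/(-2 + 8) = 8/6 = 8*(⅙) = 4/3)
J(I) = -74*√I
(14974 + 18661)/(J(H) + g(150, 60)) = (14974 + 18661)/(-74*√185 + 4/3) = 33635/(4/3 - 74*√185)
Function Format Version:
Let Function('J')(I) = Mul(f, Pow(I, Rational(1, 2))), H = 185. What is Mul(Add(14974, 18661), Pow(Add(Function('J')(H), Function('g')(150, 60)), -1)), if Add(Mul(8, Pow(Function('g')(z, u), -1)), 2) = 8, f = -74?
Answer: Add(Rational(-100905, 2279381), Mul(Rational(-11200455, 4558762), Pow(185, Rational(1, 2)))) ≈ -33.462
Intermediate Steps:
Function('g')(z, u) = Rational(4, 3) (Function('g')(z, u) = Mul(8, Pow(Add(-2, 8), -1)) = Mul(8, Pow(6, -1)) = Mul(8, Rational(1, 6)) = Rational(4, 3))
Function('J')(I) = Mul(-74, Pow(I, Rational(1, 2)))
Mul(Add(14974, 18661), Pow(Add(Function('J')(H), Function('g')(150, 60)), -1)) = Mul(Add(14974, 18661), Pow(Add(Mul(-74, Pow(185, Rational(1, 2))), Rational(4, 3)), -1)) = Mul(33635, Pow(Add(Rational(4, 3), Mul(-74, Pow(185, Rational(1, 2)))), -1))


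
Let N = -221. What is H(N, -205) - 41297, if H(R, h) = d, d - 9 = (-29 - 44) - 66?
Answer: -41427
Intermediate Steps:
d = -130 (d = 9 + ((-29 - 44) - 66) = 9 + (-73 - 66) = 9 - 139 = -130)
H(R, h) = -130
H(N, -205) - 41297 = -130 - 41297 = -41427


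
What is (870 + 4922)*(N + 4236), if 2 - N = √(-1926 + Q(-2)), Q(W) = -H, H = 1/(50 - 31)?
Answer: 24546496 - 5792*I*√695305/19 ≈ 2.4546e+7 - 2.5419e+5*I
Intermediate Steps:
H = 1/19 ≈ 0.052632
Q(W) = -1/19 (Q(W) = -1*1/19 = -1/19)
N = 2 - I*√695305/19 (N = 2 - √(-1926 - 1/19) = 2 - √(-36595/19) = 2 - I*√695305/19 ≈ 2.0 - 43.887*I)
(870 + 4922)*(N + 4236) = (870 + 4922)*((2 - I*√695305/19) + 4236) = 5792*(4238 - I*√695305/19) = 24546496 - 5792*I*√695305/19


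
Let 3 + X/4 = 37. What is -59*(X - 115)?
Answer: -1239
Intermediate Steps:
X = 136 (X = -12 + 4*37 = -12 + 148 = 136)
-59*(X - 115) = -59*(136 - 115) = -59*21 = -1239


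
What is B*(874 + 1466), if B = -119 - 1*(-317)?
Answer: 463320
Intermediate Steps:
B = 198 (B = -119 + 317 = 198)
B*(874 + 1466) = 198*(874 + 1466) = 198*2340 = 463320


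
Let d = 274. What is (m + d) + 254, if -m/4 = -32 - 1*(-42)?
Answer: 488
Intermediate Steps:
m = -40 (m = -4*(-32 - 1*(-42)) = -4*(-32 + 42) = -4*10 = -40)
(m + d) + 254 = (-40 + 274) + 254 = 234 + 254 = 488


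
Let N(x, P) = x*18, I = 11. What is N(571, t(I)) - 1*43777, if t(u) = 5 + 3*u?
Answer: -33499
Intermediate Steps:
N(x, P) = 18*x
N(571, t(I)) - 1*43777 = 18*571 - 1*43777 = 10278 - 43777 = -33499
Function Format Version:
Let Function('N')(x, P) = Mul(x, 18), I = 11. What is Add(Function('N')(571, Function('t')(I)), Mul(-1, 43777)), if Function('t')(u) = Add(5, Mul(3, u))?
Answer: -33499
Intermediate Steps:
Function('N')(x, P) = Mul(18, x)
Add(Function('N')(571, Function('t')(I)), Mul(-1, 43777)) = Add(Mul(18, 571), Mul(-1, 43777)) = Add(10278, -43777) = -33499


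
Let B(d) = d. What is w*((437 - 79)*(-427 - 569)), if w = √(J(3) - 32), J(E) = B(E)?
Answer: -356568*I*√29 ≈ -1.9202e+6*I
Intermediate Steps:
J(E) = E
w = I*√29 (w = √(3 - 32) = √(-29) = I*√29 ≈ 5.3852*I)
w*((437 - 79)*(-427 - 569)) = (I*√29)*((437 - 79)*(-427 - 569)) = (I*√29)*(358*(-996)) = (I*√29)*(-356568) = -356568*I*√29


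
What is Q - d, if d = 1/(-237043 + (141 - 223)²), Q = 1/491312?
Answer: 721631/113158488528 ≈ 6.3772e-6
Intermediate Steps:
Q = 1/491312 ≈ 2.0354e-6
d = -1/230319 (d = 1/(-237043 + (-82)²) = 1/(-237043 + 6724) = 1/(-230319) = -1/230319 ≈ -4.3418e-6)
Q - d = 1/491312 - 1*(-1/230319) = 1/491312 + 1/230319 = 721631/113158488528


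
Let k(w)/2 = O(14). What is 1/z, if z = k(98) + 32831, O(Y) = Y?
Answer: 1/32859 ≈ 3.0433e-5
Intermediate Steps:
k(w) = 28 (k(w) = 2*14 = 28)
z = 32859 (z = 28 + 32831 = 32859)
1/z = 1/32859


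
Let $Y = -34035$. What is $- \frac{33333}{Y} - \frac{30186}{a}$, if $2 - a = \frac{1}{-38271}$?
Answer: $- \frac{13105442696797}{868380335} \approx -15092.0$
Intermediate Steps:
$a = \frac{76543}{38271}$ ($a = 2 - \frac{1}{-38271} = 2 - - \frac{1}{38271} = 2 + \frac{1}{38271} = \frac{76543}{38271} \approx 2.0$)
$- \frac{33333}{Y} - \frac{30186}{a} = - \frac{33333}{-34035} - \frac{30186}{\frac{76543}{38271}} = \left(-33333\right) \left(- \frac{1}{34035}\right) - \frac{1155248406}{76543} = \frac{11111}{11345} - \frac{1155248406}{76543} = - \frac{13105442696797}{868380335}$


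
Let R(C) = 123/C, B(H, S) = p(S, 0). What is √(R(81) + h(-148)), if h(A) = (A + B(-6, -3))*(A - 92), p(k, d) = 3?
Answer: √2818923/9 ≈ 186.55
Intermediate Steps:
B(H, S) = 3
h(A) = (-92 + A)*(3 + A) (h(A) = (A + 3)*(A - 92) = (3 + A)*(-92 + A) = (-92 + A)*(3 + A))
√(R(81) + h(-148)) = √(123/81 + (-276 + (-148)² - 89*(-148))) = √(123*(1/81) + (-276 + 21904 + 13172)) = √(41/27 + 34800) = √(939641/27) = √2818923/9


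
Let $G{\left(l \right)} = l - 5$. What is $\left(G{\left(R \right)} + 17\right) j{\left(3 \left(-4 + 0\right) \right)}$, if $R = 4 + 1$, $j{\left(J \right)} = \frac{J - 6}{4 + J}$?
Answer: $\frac{153}{4} \approx 38.25$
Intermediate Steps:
$j{\left(J \right)} = \frac{-6 + J}{4 + J}$
$R = 5$
$G{\left(l \right)} = -5 + l$ ($G{\left(l \right)} = l - 5 = -5 + l$)
$\left(G{\left(R \right)} + 17\right) j{\left(3 \left(-4 + 0\right) \right)} = \left(\left(-5 + 5\right) + 17\right) \frac{-6 + 3 \left(-4 + 0\right)}{4 + 3 \left(-4 + 0\right)} = \left(0 + 17\right) \frac{-6 + 3 \left(-4\right)}{4 + 3 \left(-4\right)} = 17 \frac{-6 - 12}{4 - 12} = 17 \frac{1}{-8} \left(-18\right) = 17 \left(\left(- \frac{1}{8}\right) \left(-18\right)\right) = 17 \cdot \frac{9}{4} = \frac{153}{4}$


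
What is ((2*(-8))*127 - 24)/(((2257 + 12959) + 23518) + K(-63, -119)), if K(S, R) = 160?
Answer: -1028/19447 ≈ -0.052862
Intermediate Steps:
((2*(-8))*127 - 24)/(((2257 + 12959) + 23518) + K(-63, -119)) = ((2*(-8))*127 - 24)/(((2257 + 12959) + 23518) + 160) = (-16*127 - 24)/((15216 + 23518) + 160) = (-2032 - 24)/(38734 + 160) = -2056/38894 = -2056*1/38894 = -1028/19447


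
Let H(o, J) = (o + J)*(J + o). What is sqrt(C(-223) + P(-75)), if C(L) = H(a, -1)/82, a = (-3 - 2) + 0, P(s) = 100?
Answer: sqrt(168838)/41 ≈ 10.022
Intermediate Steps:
a = -5 (a = -5 + 0 = -5)
H(o, J) = (J + o)**2 (H(o, J) = (J + o)*(J + o) = (J + o)**2)
C(L) = 18/41 (C(L) = (-1 - 5)**2/82 = (-6)**2*(1/82) = 36*(1/82) = 18/41)
sqrt(C(-223) + P(-75)) = sqrt(18/41 + 100) = sqrt(4118/41) = sqrt(168838)/41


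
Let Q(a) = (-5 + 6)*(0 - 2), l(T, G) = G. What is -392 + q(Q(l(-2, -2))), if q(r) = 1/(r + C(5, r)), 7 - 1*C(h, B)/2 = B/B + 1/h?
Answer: -18811/48 ≈ -391.90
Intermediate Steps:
Q(a) = -2 (Q(a) = 1*(-2) = -2)
C(h, B) = 12 - 2/h (C(h, B) = 14 - 2*(B/B + 1/h) = 14 - 2*(1 + 1/h) = 14 + (-2 - 2/h) = 12 - 2/h)
q(r) = 1/(58/5 + r) (q(r) = 1/(r + (12 - 2/5)) = 1/(r + (12 - 2*⅕)) = 1/(r + (12 - ⅖)) = 1/(r + 58/5) = 1/(58/5 + r))
-392 + q(Q(l(-2, -2))) = -392 + 5/(58 + 5*(-2)) = -392 + 5/(58 - 10) = -392 + 5/48 = -18811/48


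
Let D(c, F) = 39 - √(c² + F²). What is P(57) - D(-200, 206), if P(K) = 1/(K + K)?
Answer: -4445/114 + 2*√20609 ≈ 248.13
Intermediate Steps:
D(c, F) = 39 - √(F² + c²)
P(K) = 1/(2*K)
P(57) - D(-200, 206) = (½)/57 - (39 - √(206² + (-200)²)) = (½)*(1/57) - (39 - √(42436 + 40000)) = 1/114 - (39 - √82436) = 1/114 - (39 - 2*√20609) = 1/114 + (-39 + 2*√20609) = -4445/114 + 2*√20609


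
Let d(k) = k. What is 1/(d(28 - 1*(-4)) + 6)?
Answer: 1/38 ≈ 0.026316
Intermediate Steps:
1/(d(28 - 1*(-4)) + 6) = 1/((28 - 1*(-4)) + 6) = 1/((28 + 4) + 6) = 1/(32 + 6) = 1/38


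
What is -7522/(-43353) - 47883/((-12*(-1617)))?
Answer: -19494089/8497188 ≈ -2.2942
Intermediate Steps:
-7522/(-43353) - 47883/((-12*(-1617))) = -7522*(-1/43353) - 47883/19404 = 7522/43353 - 47883*1/19404 = 7522/43353 - 1451/588 = -19494089/8497188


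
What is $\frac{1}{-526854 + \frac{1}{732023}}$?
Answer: $- \frac{732023}{385669245641} \approx -1.8981 \cdot 10^{-6}$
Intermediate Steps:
$\frac{1}{-526854 + \frac{1}{732023}} = \frac{1}{- \frac{385669245641}{732023}} = - \frac{732023}{385669245641}$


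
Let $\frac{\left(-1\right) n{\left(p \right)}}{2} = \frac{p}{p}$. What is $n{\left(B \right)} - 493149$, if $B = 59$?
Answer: $-493151$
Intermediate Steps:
$n{\left(p \right)} = -2$ ($n{\left(p \right)} = - 2 \frac{p}{p} = \left(-2\right) 1 = -2$)
$n{\left(B \right)} - 493149 = -2 - 493149 = -493151$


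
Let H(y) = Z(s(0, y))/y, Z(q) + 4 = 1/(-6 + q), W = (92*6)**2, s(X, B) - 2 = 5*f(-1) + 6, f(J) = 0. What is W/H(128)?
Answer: -78004224/7 ≈ -1.1143e+7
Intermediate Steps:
s(X, B) = 8 (s(X, B) = 2 + (5*0 + 6) = 2 + (0 + 6) = 2 + 6 = 8)
W = 304704 (W = 552**2 = 304704)
Z(q) = -4 + 1/(-6 + q)
H(y) = -7/(2*y) (H(y) = ((25 - 4*8)/(-6 + 8))/y = ((25 - 32)/2)/y = ((1/2)*(-7))/y = -7/(2*y))
W/H(128) = 304704/((-7/2/128)) = 304704/((-7/2*1/128)) = 304704/(-7/256) = 304704*(-256/7) = -78004224/7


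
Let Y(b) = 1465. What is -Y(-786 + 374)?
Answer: -1465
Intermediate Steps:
-Y(-786 + 374) = -1*1465 = -1465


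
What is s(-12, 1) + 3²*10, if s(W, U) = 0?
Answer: 90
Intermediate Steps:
s(-12, 1) + 3²*10 = 0 + 3²*10 = 0 + 9*10 = 0 + 90 = 90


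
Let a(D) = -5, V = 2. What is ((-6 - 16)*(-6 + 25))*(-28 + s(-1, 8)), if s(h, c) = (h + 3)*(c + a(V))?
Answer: 9196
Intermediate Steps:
s(h, c) = (-5 + c)*(3 + h) (s(h, c) = (h + 3)*(c - 5) = (3 + h)*(-5 + c) = (-5 + c)*(3 + h))
((-6 - 16)*(-6 + 25))*(-28 + s(-1, 8)) = ((-6 - 16)*(-6 + 25))*(-28 + (-15 - 5*(-1) + 3*8 + 8*(-1))) = (-22*19)*(-28 + (-15 + 5 + 24 - 8)) = -418*(-28 + 6) = -418*(-22) = 9196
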